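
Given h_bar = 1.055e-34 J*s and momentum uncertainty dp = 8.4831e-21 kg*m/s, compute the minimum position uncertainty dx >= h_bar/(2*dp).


dx = h_bar / (2 * dp)
= 1.055e-34 / (2 * 8.4831e-21)
= 1.055e-34 / 1.6966e-20
= 6.2182e-15 m

6.2182e-15


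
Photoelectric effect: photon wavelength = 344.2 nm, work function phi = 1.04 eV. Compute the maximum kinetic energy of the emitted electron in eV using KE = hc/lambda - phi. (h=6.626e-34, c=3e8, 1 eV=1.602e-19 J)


E_photon = hc / lambda
= (6.626e-34)(3e8) / (344.2e-9)
= 5.7751e-19 J
= 3.605 eV
KE = E_photon - phi
= 3.605 - 1.04
= 2.565 eV

2.565


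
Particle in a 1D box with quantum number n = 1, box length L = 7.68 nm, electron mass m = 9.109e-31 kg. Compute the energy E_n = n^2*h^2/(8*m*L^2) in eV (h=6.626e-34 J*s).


E = n^2 * h^2 / (8 * m * L^2)
= 1^2 * (6.626e-34)^2 / (8 * 9.109e-31 * (7.68e-9)^2)
= 1 * 4.3904e-67 / (8 * 9.109e-31 * 5.8982e-17)
= 1.0215e-21 J
= 0.0064 eV

0.0064


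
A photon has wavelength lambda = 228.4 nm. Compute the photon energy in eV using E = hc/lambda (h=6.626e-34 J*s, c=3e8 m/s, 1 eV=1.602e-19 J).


E = hc / lambda
= (6.626e-34)(3e8) / (228.4e-9)
= 1.9878e-25 / 2.2840e-07
= 8.7032e-19 J
Converting to eV: 8.7032e-19 / 1.602e-19
= 5.4327 eV

5.4327


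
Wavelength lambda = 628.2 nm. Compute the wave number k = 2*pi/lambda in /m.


k = 2 * pi / lambda
= 6.2832 / (628.2e-9)
= 6.2832 / 6.2820e-07
= 1.0002e+07 /m

1.0002e+07


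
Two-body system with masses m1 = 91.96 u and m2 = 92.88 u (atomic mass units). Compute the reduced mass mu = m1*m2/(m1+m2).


mu = m1 * m2 / (m1 + m2)
= 91.96 * 92.88 / (91.96 + 92.88)
= 8541.2448 / 184.84
= 46.2089 u

46.2089


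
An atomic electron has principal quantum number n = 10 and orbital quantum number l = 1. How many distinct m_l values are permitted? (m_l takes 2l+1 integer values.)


m_l ranges from -l to +l in integer steps
So m_l goes from -1 to +1
Count = 2l + 1 = 2*1 + 1
= 3

3


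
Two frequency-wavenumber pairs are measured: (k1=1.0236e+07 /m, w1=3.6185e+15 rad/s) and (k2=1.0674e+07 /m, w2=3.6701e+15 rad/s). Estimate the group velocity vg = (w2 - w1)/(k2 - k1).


vg = (w2 - w1) / (k2 - k1)
= (3.6701e+15 - 3.6185e+15) / (1.0674e+07 - 1.0236e+07)
= 5.1600e+13 / 4.3800e+05
= 1.1781e+08 m/s

1.1781e+08


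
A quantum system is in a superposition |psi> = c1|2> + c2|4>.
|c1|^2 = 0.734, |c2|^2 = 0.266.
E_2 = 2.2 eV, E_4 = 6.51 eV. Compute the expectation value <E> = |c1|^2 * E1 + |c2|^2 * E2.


<E> = |c1|^2 * E1 + |c2|^2 * E2
= 0.734 * 2.2 + 0.266 * 6.51
= 1.6148 + 1.7317
= 3.3465 eV

3.3465


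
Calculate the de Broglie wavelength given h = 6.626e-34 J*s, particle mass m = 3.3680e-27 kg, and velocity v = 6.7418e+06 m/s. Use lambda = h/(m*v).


lambda = h / (m * v)
= 6.626e-34 / (3.3680e-27 * 6.7418e+06)
= 6.626e-34 / 2.2706e-20
= 2.9181e-14 m

2.9181e-14


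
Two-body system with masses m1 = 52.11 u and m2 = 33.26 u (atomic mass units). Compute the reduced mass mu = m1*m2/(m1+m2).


mu = m1 * m2 / (m1 + m2)
= 52.11 * 33.26 / (52.11 + 33.26)
= 1733.1786 / 85.37
= 20.302 u

20.302


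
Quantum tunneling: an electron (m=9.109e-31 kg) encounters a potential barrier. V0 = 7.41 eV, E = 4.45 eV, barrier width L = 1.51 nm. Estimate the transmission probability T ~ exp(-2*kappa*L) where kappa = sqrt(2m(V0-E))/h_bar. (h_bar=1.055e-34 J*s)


V0 - E = 2.96 eV = 4.7419e-19 J
kappa = sqrt(2 * m * (V0-E)) / h_bar
= sqrt(2 * 9.109e-31 * 4.7419e-19) / 1.055e-34
= 8.8100e+09 /m
2*kappa*L = 2 * 8.8100e+09 * 1.51e-9
= 26.6061
T = exp(-26.6061) = 2.786752e-12

2.786752e-12


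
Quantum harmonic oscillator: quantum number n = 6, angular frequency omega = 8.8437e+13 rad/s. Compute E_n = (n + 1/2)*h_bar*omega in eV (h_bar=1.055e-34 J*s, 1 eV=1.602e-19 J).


E = (n + 1/2) * h_bar * omega
= (6 + 0.5) * 1.055e-34 * 8.8437e+13
= 6.5 * 9.3301e-21
= 6.0646e-20 J
= 0.3786 eV

0.3786


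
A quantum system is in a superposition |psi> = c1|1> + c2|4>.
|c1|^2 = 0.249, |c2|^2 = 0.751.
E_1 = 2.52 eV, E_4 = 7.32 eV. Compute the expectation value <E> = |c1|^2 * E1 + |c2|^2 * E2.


<E> = |c1|^2 * E1 + |c2|^2 * E2
= 0.249 * 2.52 + 0.751 * 7.32
= 0.6275 + 5.4973
= 6.1248 eV

6.1248


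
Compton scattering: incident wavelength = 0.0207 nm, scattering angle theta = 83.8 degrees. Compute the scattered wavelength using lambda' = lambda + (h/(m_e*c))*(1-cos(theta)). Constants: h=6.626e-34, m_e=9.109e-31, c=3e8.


Compton wavelength: h/(m_e*c) = 2.4247e-12 m
d_lambda = 2.4247e-12 * (1 - cos(83.8 deg))
= 2.4247e-12 * 0.892001
= 2.1628e-12 m = 0.002163 nm
lambda' = 0.0207 + 0.002163
= 0.022863 nm

0.022863


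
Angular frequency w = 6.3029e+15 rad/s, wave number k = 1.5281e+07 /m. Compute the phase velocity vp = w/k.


vp = w / k
= 6.3029e+15 / 1.5281e+07
= 4.1247e+08 m/s

4.1247e+08


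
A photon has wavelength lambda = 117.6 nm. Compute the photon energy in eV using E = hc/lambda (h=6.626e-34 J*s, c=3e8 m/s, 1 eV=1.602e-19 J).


E = hc / lambda
= (6.626e-34)(3e8) / (117.6e-9)
= 1.9878e-25 / 1.1760e-07
= 1.6903e-18 J
Converting to eV: 1.6903e-18 / 1.602e-19
= 10.5512 eV

10.5512


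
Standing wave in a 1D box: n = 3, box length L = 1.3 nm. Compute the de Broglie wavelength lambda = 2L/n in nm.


lambda = 2L / n
= 2 * 1.3 / 3
= 2.6 / 3
= 0.8667 nm

0.8667


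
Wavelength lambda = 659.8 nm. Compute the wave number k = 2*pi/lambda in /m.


k = 2 * pi / lambda
= 6.2832 / (659.8e-9)
= 6.2832 / 6.5980e-07
= 9.5229e+06 /m

9.5229e+06


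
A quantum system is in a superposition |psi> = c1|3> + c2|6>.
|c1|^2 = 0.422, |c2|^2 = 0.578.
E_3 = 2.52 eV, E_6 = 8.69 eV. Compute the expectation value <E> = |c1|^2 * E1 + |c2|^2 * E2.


<E> = |c1|^2 * E1 + |c2|^2 * E2
= 0.422 * 2.52 + 0.578 * 8.69
= 1.0634 + 5.0228
= 6.0863 eV

6.0863


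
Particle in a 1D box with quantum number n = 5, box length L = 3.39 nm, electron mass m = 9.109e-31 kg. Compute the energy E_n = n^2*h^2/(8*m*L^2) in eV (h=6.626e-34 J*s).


E = n^2 * h^2 / (8 * m * L^2)
= 5^2 * (6.626e-34)^2 / (8 * 9.109e-31 * (3.39e-9)^2)
= 25 * 4.3904e-67 / (8 * 9.109e-31 * 1.1492e-17)
= 1.3106e-19 J
= 0.8181 eV

0.8181


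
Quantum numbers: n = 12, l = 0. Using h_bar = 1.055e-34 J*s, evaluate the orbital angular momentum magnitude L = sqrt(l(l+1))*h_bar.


L = sqrt(l*(l+1)) * h_bar
= sqrt(0 * 1) * 1.055e-34
= sqrt(0) * 1.055e-34
= 0.0 * 1.055e-34
= 0.0000e+00 J*s

0.0000e+00


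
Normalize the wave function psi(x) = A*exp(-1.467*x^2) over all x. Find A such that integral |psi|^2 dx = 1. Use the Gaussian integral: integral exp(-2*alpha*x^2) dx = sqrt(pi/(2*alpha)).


integral |psi|^2 dx = A^2 * sqrt(pi/(2*alpha)) = 1
A^2 = sqrt(2*alpha/pi)
= sqrt(2 * 1.467 / pi)
= 0.966396
A = sqrt(0.966396)
= 0.9831

0.9831


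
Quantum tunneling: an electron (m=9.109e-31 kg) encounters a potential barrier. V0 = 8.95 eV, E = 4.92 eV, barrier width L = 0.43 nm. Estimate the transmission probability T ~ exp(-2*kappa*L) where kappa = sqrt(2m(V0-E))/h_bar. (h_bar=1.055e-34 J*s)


V0 - E = 4.03 eV = 6.4561e-19 J
kappa = sqrt(2 * m * (V0-E)) / h_bar
= sqrt(2 * 9.109e-31 * 6.4561e-19) / 1.055e-34
= 1.0280e+10 /m
2*kappa*L = 2 * 1.0280e+10 * 0.43e-9
= 8.8406
T = exp(-8.8406) = 1.447407e-04

1.447407e-04


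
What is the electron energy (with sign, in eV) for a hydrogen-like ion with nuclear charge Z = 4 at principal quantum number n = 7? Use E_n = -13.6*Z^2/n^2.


E_n = -13.6 * Z^2 / n^2
= -13.6 * 4^2 / 7^2
= -13.6 * 16 / 49
= -4.4408 eV

-4.4408


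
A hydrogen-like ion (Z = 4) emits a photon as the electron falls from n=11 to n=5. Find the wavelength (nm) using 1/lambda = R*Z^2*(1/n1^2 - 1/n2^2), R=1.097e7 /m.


1/lambda = R * Z^2 * (1/n1^2 - 1/n2^2)
= 1.097e7 * 4^2 * (1/5^2 - 1/11^2)
= 1.097e7 * 16 * (0.04 - 0.008264)
= 5.5702e+06 /m
lambda = 1 / 5.5702e+06
= 179.5261 nm

179.5261


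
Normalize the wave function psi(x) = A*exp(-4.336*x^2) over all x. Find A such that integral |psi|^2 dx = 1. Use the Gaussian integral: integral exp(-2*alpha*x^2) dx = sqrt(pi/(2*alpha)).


integral |psi|^2 dx = A^2 * sqrt(pi/(2*alpha)) = 1
A^2 = sqrt(2*alpha/pi)
= sqrt(2 * 4.336 / pi)
= 1.66144
A = sqrt(1.66144)
= 1.289

1.289


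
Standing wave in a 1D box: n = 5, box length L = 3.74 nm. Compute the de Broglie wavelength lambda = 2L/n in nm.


lambda = 2L / n
= 2 * 3.74 / 5
= 7.48 / 5
= 1.496 nm

1.496


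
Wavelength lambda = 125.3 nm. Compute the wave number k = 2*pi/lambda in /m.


k = 2 * pi / lambda
= 6.2832 / (125.3e-9)
= 6.2832 / 1.2530e-07
= 5.0145e+07 /m

5.0145e+07


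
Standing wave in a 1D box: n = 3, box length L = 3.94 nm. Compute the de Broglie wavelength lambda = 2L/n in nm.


lambda = 2L / n
= 2 * 3.94 / 3
= 7.88 / 3
= 2.6267 nm

2.6267


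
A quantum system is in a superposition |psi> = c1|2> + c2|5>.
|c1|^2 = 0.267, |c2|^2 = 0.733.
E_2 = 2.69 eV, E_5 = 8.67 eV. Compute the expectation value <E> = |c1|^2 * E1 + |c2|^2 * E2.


<E> = |c1|^2 * E1 + |c2|^2 * E2
= 0.267 * 2.69 + 0.733 * 8.67
= 0.7182 + 6.3551
= 7.0733 eV

7.0733


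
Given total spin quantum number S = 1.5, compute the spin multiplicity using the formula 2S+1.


Spin multiplicity = 2S + 1
= 2 * 1.5 + 1
= 3.0 + 1
= 4

4


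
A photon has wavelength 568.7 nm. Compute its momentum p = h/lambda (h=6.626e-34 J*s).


p = h / lambda
= 6.626e-34 / (568.7e-9)
= 6.626e-34 / 5.6870e-07
= 1.1651e-27 kg*m/s

1.1651e-27


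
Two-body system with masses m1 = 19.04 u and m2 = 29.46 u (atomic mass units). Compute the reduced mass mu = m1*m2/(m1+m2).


mu = m1 * m2 / (m1 + m2)
= 19.04 * 29.46 / (19.04 + 29.46)
= 560.9184 / 48.5
= 11.5653 u

11.5653


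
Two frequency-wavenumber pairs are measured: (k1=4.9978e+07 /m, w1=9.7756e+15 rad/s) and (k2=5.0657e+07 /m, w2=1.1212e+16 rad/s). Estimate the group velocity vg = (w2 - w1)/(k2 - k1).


vg = (w2 - w1) / (k2 - k1)
= (1.1212e+16 - 9.7756e+15) / (5.0657e+07 - 4.9978e+07)
= 1.4364e+15 / 6.7900e+05
= 2.1155e+09 m/s

2.1155e+09


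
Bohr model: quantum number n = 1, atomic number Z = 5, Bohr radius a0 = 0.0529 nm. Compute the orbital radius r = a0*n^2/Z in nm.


r = a0 * n^2 / Z
= 0.0529 * 1^2 / 5
= 0.0529 * 1 / 5
= 0.0106 nm

0.0106


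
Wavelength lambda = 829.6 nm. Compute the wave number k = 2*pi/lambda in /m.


k = 2 * pi / lambda
= 6.2832 / (829.6e-9)
= 6.2832 / 8.2960e-07
= 7.5738e+06 /m

7.5738e+06


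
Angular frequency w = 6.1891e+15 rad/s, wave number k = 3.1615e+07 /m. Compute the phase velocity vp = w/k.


vp = w / k
= 6.1891e+15 / 3.1615e+07
= 1.9576e+08 m/s

1.9576e+08


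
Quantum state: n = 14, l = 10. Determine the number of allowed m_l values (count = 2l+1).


m_l ranges from -l to +l in integer steps
So m_l goes from -10 to +10
Count = 2l + 1 = 2*10 + 1
= 21

21


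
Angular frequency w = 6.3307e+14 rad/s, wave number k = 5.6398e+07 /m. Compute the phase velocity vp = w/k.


vp = w / k
= 6.3307e+14 / 5.6398e+07
= 1.1225e+07 m/s

1.1225e+07


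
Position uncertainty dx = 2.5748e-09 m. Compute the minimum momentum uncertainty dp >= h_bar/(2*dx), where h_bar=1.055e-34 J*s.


dp = h_bar / (2 * dx)
= 1.055e-34 / (2 * 2.5748e-09)
= 1.055e-34 / 5.1496e-09
= 2.0487e-26 kg*m/s

2.0487e-26


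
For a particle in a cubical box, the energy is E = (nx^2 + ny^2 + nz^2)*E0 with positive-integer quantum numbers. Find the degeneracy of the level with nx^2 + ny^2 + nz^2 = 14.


Enumerate all (nx, ny, nz) with nx^2 + ny^2 + nz^2 = 14:
(1,2,3)
(1,3,2)
(2,1,3)
(2,3,1)
(3,1,2)
(3,2,1)
Total degeneracy = 6

6


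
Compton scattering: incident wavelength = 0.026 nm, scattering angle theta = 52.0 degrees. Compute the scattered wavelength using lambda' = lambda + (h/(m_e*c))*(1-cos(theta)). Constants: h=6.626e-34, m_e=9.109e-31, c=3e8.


Compton wavelength: h/(m_e*c) = 2.4247e-12 m
d_lambda = 2.4247e-12 * (1 - cos(52.0 deg))
= 2.4247e-12 * 0.384339
= 9.3191e-13 m = 0.000932 nm
lambda' = 0.026 + 0.000932
= 0.026932 nm

0.026932


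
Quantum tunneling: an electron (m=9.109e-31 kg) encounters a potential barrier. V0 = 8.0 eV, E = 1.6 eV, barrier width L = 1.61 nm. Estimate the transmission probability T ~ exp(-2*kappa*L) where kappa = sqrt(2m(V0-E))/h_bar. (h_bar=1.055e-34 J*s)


V0 - E = 6.4 eV = 1.0253e-18 J
kappa = sqrt(2 * m * (V0-E)) / h_bar
= sqrt(2 * 9.109e-31 * 1.0253e-18) / 1.055e-34
= 1.2954e+10 /m
2*kappa*L = 2 * 1.2954e+10 * 1.61e-9
= 41.7133
T = exp(-41.7133) = 7.658170e-19

7.658170e-19


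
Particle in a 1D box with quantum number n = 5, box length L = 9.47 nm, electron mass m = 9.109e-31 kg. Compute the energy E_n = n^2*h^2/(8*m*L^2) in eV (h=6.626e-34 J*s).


E = n^2 * h^2 / (8 * m * L^2)
= 5^2 * (6.626e-34)^2 / (8 * 9.109e-31 * (9.47e-9)^2)
= 25 * 4.3904e-67 / (8 * 9.109e-31 * 8.9681e-17)
= 1.6795e-20 J
= 0.1048 eV

0.1048


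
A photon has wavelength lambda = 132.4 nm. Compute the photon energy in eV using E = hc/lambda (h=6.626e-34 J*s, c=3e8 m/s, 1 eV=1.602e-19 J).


E = hc / lambda
= (6.626e-34)(3e8) / (132.4e-9)
= 1.9878e-25 / 1.3240e-07
= 1.5014e-18 J
Converting to eV: 1.5014e-18 / 1.602e-19
= 9.3718 eV

9.3718


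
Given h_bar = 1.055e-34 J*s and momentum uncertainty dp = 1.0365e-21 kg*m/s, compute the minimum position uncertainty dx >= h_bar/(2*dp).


dx = h_bar / (2 * dp)
= 1.055e-34 / (2 * 1.0365e-21)
= 1.055e-34 / 2.0730e-21
= 5.0892e-14 m

5.0892e-14


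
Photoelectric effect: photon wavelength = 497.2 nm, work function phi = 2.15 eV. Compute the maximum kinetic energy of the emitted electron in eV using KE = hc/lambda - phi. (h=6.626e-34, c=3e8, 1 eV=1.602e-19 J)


E_photon = hc / lambda
= (6.626e-34)(3e8) / (497.2e-9)
= 3.9980e-19 J
= 2.4956 eV
KE = E_photon - phi
= 2.4956 - 2.15
= 0.3456 eV

0.3456


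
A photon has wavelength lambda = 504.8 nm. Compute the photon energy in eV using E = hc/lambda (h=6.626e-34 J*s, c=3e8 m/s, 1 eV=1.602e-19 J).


E = hc / lambda
= (6.626e-34)(3e8) / (504.8e-9)
= 1.9878e-25 / 5.0480e-07
= 3.9378e-19 J
Converting to eV: 3.9378e-19 / 1.602e-19
= 2.4581 eV

2.4581


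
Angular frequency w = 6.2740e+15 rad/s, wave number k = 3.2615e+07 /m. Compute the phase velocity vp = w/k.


vp = w / k
= 6.2740e+15 / 3.2615e+07
= 1.9237e+08 m/s

1.9237e+08


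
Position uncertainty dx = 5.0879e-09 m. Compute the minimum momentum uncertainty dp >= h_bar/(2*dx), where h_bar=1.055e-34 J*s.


dp = h_bar / (2 * dx)
= 1.055e-34 / (2 * 5.0879e-09)
= 1.055e-34 / 1.0176e-08
= 1.0368e-26 kg*m/s

1.0368e-26


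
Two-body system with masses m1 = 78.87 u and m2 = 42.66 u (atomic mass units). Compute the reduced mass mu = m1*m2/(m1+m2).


mu = m1 * m2 / (m1 + m2)
= 78.87 * 42.66 / (78.87 + 42.66)
= 3364.5942 / 121.53
= 27.6853 u

27.6853


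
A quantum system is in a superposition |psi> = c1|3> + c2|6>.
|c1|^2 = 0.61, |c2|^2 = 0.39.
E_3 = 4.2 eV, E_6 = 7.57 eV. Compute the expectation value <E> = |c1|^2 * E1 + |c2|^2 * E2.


<E> = |c1|^2 * E1 + |c2|^2 * E2
= 0.61 * 4.2 + 0.39 * 7.57
= 2.562 + 2.9523
= 5.5143 eV

5.5143


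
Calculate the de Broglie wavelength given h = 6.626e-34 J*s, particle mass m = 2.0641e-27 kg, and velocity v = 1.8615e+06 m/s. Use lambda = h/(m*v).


lambda = h / (m * v)
= 6.626e-34 / (2.0641e-27 * 1.8615e+06)
= 6.626e-34 / 3.8423e-21
= 1.7245e-13 m

1.7245e-13


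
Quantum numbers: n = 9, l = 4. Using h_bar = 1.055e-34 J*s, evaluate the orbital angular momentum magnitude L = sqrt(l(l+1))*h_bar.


L = sqrt(l*(l+1)) * h_bar
= sqrt(4 * 5) * 1.055e-34
= sqrt(20) * 1.055e-34
= 4.4721 * 1.055e-34
= 4.7181e-34 J*s

4.7181e-34


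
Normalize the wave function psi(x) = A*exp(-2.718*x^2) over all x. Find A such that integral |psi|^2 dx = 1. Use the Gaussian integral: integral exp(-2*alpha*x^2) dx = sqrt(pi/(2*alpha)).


integral |psi|^2 dx = A^2 * sqrt(pi/(2*alpha)) = 1
A^2 = sqrt(2*alpha/pi)
= sqrt(2 * 2.718 / pi)
= 1.315421
A = sqrt(1.315421)
= 1.1469

1.1469


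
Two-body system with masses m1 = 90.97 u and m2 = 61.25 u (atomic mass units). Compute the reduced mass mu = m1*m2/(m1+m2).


mu = m1 * m2 / (m1 + m2)
= 90.97 * 61.25 / (90.97 + 61.25)
= 5571.9125 / 152.22
= 36.6043 u

36.6043


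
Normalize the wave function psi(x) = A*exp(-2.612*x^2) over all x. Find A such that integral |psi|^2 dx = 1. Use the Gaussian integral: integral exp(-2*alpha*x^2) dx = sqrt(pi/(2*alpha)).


integral |psi|^2 dx = A^2 * sqrt(pi/(2*alpha)) = 1
A^2 = sqrt(2*alpha/pi)
= sqrt(2 * 2.612 / pi)
= 1.289516
A = sqrt(1.289516)
= 1.1356

1.1356


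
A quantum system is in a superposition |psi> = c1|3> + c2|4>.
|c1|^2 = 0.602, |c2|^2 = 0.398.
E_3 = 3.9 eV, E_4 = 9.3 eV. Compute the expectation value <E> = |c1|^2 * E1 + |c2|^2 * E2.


<E> = |c1|^2 * E1 + |c2|^2 * E2
= 0.602 * 3.9 + 0.398 * 9.3
= 2.3478 + 3.7014
= 6.0492 eV

6.0492


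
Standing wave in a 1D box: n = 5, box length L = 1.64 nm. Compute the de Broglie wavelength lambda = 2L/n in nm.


lambda = 2L / n
= 2 * 1.64 / 5
= 3.28 / 5
= 0.656 nm

0.656


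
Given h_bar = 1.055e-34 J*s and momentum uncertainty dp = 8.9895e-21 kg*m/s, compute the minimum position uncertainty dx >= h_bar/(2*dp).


dx = h_bar / (2 * dp)
= 1.055e-34 / (2 * 8.9895e-21)
= 1.055e-34 / 1.7979e-20
= 5.8680e-15 m

5.8680e-15


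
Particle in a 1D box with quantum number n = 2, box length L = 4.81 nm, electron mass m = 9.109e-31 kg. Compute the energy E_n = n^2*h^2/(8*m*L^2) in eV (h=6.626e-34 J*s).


E = n^2 * h^2 / (8 * m * L^2)
= 2^2 * (6.626e-34)^2 / (8 * 9.109e-31 * (4.81e-9)^2)
= 4 * 4.3904e-67 / (8 * 9.109e-31 * 2.3136e-17)
= 1.0416e-20 J
= 0.065 eV

0.065


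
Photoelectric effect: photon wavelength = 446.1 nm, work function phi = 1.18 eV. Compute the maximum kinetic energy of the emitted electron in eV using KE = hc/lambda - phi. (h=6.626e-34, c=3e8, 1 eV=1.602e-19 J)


E_photon = hc / lambda
= (6.626e-34)(3e8) / (446.1e-9)
= 4.4560e-19 J
= 2.7815 eV
KE = E_photon - phi
= 2.7815 - 1.18
= 1.6015 eV

1.6015


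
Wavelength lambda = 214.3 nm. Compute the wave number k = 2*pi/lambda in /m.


k = 2 * pi / lambda
= 6.2832 / (214.3e-9)
= 6.2832 / 2.1430e-07
= 2.9320e+07 /m

2.9320e+07


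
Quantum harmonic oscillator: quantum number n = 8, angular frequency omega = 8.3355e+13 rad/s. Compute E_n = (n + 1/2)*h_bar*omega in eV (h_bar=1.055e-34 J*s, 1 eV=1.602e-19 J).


E = (n + 1/2) * h_bar * omega
= (8 + 0.5) * 1.055e-34 * 8.3355e+13
= 8.5 * 8.7940e-21
= 7.4749e-20 J
= 0.4666 eV

0.4666


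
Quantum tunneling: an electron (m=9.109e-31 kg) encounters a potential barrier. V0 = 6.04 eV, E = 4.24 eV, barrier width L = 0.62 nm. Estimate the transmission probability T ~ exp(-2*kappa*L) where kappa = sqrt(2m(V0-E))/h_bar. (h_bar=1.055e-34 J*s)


V0 - E = 1.8 eV = 2.8836e-19 J
kappa = sqrt(2 * m * (V0-E)) / h_bar
= sqrt(2 * 9.109e-31 * 2.8836e-19) / 1.055e-34
= 6.8701e+09 /m
2*kappa*L = 2 * 6.8701e+09 * 0.62e-9
= 8.519
T = exp(-8.519) = 1.996450e-04

1.996450e-04


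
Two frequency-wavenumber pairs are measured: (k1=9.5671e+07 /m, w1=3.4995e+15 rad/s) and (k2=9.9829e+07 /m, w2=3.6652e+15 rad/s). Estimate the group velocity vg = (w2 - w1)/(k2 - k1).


vg = (w2 - w1) / (k2 - k1)
= (3.6652e+15 - 3.4995e+15) / (9.9829e+07 - 9.5671e+07)
= 1.6570e+14 / 4.1580e+06
= 3.9851e+07 m/s

3.9851e+07


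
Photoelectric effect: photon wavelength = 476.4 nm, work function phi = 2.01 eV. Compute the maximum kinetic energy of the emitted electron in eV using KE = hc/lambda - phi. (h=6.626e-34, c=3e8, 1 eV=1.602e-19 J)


E_photon = hc / lambda
= (6.626e-34)(3e8) / (476.4e-9)
= 4.1725e-19 J
= 2.6046 eV
KE = E_photon - phi
= 2.6046 - 2.01
= 0.5946 eV

0.5946


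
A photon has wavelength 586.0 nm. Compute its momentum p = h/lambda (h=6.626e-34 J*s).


p = h / lambda
= 6.626e-34 / (586.0e-9)
= 6.626e-34 / 5.8600e-07
= 1.1307e-27 kg*m/s

1.1307e-27


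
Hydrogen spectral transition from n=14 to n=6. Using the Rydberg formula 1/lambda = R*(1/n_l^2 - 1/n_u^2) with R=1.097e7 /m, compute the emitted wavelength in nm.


1/lambda = R * (1/n_l^2 - 1/n_u^2)
= 1.097e7 * (1/6^2 - 1/14^2)
= 1.097e7 * (0.027778 - 0.005102)
= 1.097e7 * 0.022676
= 2.4875e+05 /m
lambda = 1 / 2.4875e+05 = 4020.0547 nm

4020.0547


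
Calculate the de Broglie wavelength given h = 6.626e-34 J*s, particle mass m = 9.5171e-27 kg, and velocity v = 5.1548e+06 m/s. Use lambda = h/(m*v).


lambda = h / (m * v)
= 6.626e-34 / (9.5171e-27 * 5.1548e+06)
= 6.626e-34 / 4.9059e-20
= 1.3506e-14 m

1.3506e-14


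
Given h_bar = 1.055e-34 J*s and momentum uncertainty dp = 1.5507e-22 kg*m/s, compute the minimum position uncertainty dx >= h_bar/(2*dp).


dx = h_bar / (2 * dp)
= 1.055e-34 / (2 * 1.5507e-22)
= 1.055e-34 / 3.1014e-22
= 3.4017e-13 m

3.4017e-13


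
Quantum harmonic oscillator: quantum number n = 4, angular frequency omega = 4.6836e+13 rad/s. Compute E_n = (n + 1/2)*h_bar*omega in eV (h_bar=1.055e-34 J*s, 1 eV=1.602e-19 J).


E = (n + 1/2) * h_bar * omega
= (4 + 0.5) * 1.055e-34 * 4.6836e+13
= 4.5 * 4.9412e-21
= 2.2235e-20 J
= 0.1388 eV

0.1388


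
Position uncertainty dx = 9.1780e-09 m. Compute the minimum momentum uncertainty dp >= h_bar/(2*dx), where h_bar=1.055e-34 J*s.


dp = h_bar / (2 * dx)
= 1.055e-34 / (2 * 9.1780e-09)
= 1.055e-34 / 1.8356e-08
= 5.7474e-27 kg*m/s

5.7474e-27


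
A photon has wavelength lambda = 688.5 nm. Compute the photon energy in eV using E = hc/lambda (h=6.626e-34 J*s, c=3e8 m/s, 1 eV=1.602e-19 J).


E = hc / lambda
= (6.626e-34)(3e8) / (688.5e-9)
= 1.9878e-25 / 6.8850e-07
= 2.8871e-19 J
Converting to eV: 2.8871e-19 / 1.602e-19
= 1.8022 eV

1.8022


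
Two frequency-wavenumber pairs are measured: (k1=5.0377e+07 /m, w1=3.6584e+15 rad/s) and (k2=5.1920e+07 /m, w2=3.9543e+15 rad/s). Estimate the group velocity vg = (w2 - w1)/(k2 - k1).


vg = (w2 - w1) / (k2 - k1)
= (3.9543e+15 - 3.6584e+15) / (5.1920e+07 - 5.0377e+07)
= 2.9590e+14 / 1.5430e+06
= 1.9177e+08 m/s

1.9177e+08


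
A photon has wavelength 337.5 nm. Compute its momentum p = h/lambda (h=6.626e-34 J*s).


p = h / lambda
= 6.626e-34 / (337.5e-9)
= 6.626e-34 / 3.3750e-07
= 1.9633e-27 kg*m/s

1.9633e-27


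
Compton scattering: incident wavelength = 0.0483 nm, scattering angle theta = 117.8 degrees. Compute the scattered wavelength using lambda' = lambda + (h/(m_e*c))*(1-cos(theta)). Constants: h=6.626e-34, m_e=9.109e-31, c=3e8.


Compton wavelength: h/(m_e*c) = 2.4247e-12 m
d_lambda = 2.4247e-12 * (1 - cos(117.8 deg))
= 2.4247e-12 * 1.466387
= 3.5556e-12 m = 0.003556 nm
lambda' = 0.0483 + 0.003556
= 0.051856 nm

0.051856


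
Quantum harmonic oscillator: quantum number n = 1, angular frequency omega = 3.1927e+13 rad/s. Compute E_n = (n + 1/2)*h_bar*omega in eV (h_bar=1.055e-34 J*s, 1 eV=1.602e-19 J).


E = (n + 1/2) * h_bar * omega
= (1 + 0.5) * 1.055e-34 * 3.1927e+13
= 1.5 * 3.3683e-21
= 5.0524e-21 J
= 0.0315 eV

0.0315


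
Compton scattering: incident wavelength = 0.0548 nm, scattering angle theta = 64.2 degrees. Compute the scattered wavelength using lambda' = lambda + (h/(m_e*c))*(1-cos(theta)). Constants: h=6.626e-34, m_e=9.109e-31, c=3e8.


Compton wavelength: h/(m_e*c) = 2.4247e-12 m
d_lambda = 2.4247e-12 * (1 - cos(64.2 deg))
= 2.4247e-12 * 0.564769
= 1.3694e-12 m = 0.001369 nm
lambda' = 0.0548 + 0.001369
= 0.056169 nm

0.056169


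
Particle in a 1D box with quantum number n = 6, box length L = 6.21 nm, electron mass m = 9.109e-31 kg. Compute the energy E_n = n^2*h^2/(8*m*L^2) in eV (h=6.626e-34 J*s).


E = n^2 * h^2 / (8 * m * L^2)
= 6^2 * (6.626e-34)^2 / (8 * 9.109e-31 * (6.21e-9)^2)
= 36 * 4.3904e-67 / (8 * 9.109e-31 * 3.8564e-17)
= 5.6242e-20 J
= 0.3511 eV

0.3511


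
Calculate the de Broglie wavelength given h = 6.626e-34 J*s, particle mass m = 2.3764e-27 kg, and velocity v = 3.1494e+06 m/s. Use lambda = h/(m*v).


lambda = h / (m * v)
= 6.626e-34 / (2.3764e-27 * 3.1494e+06)
= 6.626e-34 / 7.4842e-21
= 8.8533e-14 m

8.8533e-14


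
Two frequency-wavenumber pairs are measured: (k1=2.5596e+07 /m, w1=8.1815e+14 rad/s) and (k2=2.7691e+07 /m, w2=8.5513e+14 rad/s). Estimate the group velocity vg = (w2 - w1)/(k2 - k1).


vg = (w2 - w1) / (k2 - k1)
= (8.5513e+14 - 8.1815e+14) / (2.7691e+07 - 2.5596e+07)
= 3.6980e+13 / 2.0950e+06
= 1.7652e+07 m/s

1.7652e+07


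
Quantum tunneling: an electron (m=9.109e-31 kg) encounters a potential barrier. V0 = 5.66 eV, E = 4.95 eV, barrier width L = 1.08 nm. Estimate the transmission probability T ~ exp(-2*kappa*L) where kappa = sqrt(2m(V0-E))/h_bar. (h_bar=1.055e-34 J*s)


V0 - E = 0.71 eV = 1.1374e-19 J
kappa = sqrt(2 * m * (V0-E)) / h_bar
= sqrt(2 * 9.109e-31 * 1.1374e-19) / 1.055e-34
= 4.3148e+09 /m
2*kappa*L = 2 * 4.3148e+09 * 1.08e-9
= 9.3199
T = exp(-9.3199) = 8.962130e-05

8.962130e-05


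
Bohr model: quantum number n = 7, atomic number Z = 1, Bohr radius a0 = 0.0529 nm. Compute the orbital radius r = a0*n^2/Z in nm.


r = a0 * n^2 / Z
= 0.0529 * 7^2 / 1
= 0.0529 * 49 / 1
= 2.5921 nm

2.5921


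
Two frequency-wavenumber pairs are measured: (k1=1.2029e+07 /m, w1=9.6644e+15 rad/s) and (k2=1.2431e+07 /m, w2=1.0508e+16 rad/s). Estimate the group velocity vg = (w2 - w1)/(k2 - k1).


vg = (w2 - w1) / (k2 - k1)
= (1.0508e+16 - 9.6644e+15) / (1.2431e+07 - 1.2029e+07)
= 8.4360e+14 / 4.0200e+05
= 2.0985e+09 m/s

2.0985e+09


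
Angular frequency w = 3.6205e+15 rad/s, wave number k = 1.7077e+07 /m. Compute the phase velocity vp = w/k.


vp = w / k
= 3.6205e+15 / 1.7077e+07
= 2.1201e+08 m/s

2.1201e+08


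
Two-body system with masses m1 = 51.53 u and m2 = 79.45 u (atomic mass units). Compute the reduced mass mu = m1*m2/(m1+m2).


mu = m1 * m2 / (m1 + m2)
= 51.53 * 79.45 / (51.53 + 79.45)
= 4094.0585 / 130.98
= 31.2571 u

31.2571


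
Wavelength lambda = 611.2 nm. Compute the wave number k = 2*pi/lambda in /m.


k = 2 * pi / lambda
= 6.2832 / (611.2e-9)
= 6.2832 / 6.1120e-07
= 1.0280e+07 /m

1.0280e+07


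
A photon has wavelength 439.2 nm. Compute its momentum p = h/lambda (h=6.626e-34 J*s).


p = h / lambda
= 6.626e-34 / (439.2e-9)
= 6.626e-34 / 4.3920e-07
= 1.5087e-27 kg*m/s

1.5087e-27


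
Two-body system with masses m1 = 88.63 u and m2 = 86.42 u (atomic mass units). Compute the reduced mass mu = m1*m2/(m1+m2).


mu = m1 * m2 / (m1 + m2)
= 88.63 * 86.42 / (88.63 + 86.42)
= 7659.4046 / 175.05
= 43.7555 u

43.7555


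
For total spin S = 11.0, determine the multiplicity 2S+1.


Spin multiplicity = 2S + 1
= 2 * 11.0 + 1
= 22.0 + 1
= 23

23


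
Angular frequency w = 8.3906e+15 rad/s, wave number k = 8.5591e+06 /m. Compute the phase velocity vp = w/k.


vp = w / k
= 8.3906e+15 / 8.5591e+06
= 9.8031e+08 m/s

9.8031e+08


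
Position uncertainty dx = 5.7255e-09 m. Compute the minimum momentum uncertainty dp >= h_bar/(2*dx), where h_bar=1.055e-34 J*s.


dp = h_bar / (2 * dx)
= 1.055e-34 / (2 * 5.7255e-09)
= 1.055e-34 / 1.1451e-08
= 9.2132e-27 kg*m/s

9.2132e-27


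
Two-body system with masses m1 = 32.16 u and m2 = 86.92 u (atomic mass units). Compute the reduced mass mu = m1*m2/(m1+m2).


mu = m1 * m2 / (m1 + m2)
= 32.16 * 86.92 / (32.16 + 86.92)
= 2795.3472 / 119.08
= 23.4745 u

23.4745


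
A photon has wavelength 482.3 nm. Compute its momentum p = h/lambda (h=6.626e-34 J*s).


p = h / lambda
= 6.626e-34 / (482.3e-9)
= 6.626e-34 / 4.8230e-07
= 1.3738e-27 kg*m/s

1.3738e-27


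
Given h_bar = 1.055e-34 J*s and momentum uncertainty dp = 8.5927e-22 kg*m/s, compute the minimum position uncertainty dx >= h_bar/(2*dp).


dx = h_bar / (2 * dp)
= 1.055e-34 / (2 * 8.5927e-22)
= 1.055e-34 / 1.7185e-21
= 6.1389e-14 m

6.1389e-14


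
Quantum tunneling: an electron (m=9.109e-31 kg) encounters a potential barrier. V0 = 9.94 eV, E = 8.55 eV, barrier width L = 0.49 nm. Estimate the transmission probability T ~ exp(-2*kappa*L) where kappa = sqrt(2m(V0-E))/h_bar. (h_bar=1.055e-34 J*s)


V0 - E = 1.39 eV = 2.2268e-19 J
kappa = sqrt(2 * m * (V0-E)) / h_bar
= sqrt(2 * 9.109e-31 * 2.2268e-19) / 1.055e-34
= 6.0372e+09 /m
2*kappa*L = 2 * 6.0372e+09 * 0.49e-9
= 5.9165
T = exp(-5.9165) = 2.694697e-03

2.694697e-03


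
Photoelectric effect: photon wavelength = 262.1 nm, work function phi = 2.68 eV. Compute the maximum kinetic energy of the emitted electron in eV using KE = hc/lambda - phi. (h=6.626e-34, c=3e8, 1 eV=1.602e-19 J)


E_photon = hc / lambda
= (6.626e-34)(3e8) / (262.1e-9)
= 7.5841e-19 J
= 4.7342 eV
KE = E_photon - phi
= 4.7342 - 2.68
= 2.0542 eV

2.0542


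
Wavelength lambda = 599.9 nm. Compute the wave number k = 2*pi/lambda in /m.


k = 2 * pi / lambda
= 6.2832 / (599.9e-9)
= 6.2832 / 5.9990e-07
= 1.0474e+07 /m

1.0474e+07


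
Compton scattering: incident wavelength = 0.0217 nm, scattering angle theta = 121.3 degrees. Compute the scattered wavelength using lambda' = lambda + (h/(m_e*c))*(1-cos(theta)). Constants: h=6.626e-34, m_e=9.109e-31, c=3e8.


Compton wavelength: h/(m_e*c) = 2.4247e-12 m
d_lambda = 2.4247e-12 * (1 - cos(121.3 deg))
= 2.4247e-12 * 1.519519
= 3.6844e-12 m = 0.003684 nm
lambda' = 0.0217 + 0.003684
= 0.025384 nm

0.025384


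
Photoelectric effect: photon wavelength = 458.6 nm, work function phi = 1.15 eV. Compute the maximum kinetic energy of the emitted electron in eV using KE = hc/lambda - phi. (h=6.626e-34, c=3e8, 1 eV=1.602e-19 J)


E_photon = hc / lambda
= (6.626e-34)(3e8) / (458.6e-9)
= 4.3345e-19 J
= 2.7057 eV
KE = E_photon - phi
= 2.7057 - 1.15
= 1.5557 eV

1.5557


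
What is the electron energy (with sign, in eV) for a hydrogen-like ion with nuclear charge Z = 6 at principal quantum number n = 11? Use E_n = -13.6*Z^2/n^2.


E_n = -13.6 * Z^2 / n^2
= -13.6 * 6^2 / 11^2
= -13.6 * 36 / 121
= -4.0463 eV

-4.0463


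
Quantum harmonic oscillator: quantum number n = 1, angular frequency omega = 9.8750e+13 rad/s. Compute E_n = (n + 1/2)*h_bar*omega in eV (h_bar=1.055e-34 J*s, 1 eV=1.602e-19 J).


E = (n + 1/2) * h_bar * omega
= (1 + 0.5) * 1.055e-34 * 9.8750e+13
= 1.5 * 1.0418e-20
= 1.5627e-20 J
= 0.0975 eV

0.0975


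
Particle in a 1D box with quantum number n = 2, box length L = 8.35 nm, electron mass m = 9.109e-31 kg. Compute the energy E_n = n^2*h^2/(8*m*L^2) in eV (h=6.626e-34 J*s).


E = n^2 * h^2 / (8 * m * L^2)
= 2^2 * (6.626e-34)^2 / (8 * 9.109e-31 * (8.35e-9)^2)
= 4 * 4.3904e-67 / (8 * 9.109e-31 * 6.9723e-17)
= 3.4564e-21 J
= 0.0216 eV

0.0216


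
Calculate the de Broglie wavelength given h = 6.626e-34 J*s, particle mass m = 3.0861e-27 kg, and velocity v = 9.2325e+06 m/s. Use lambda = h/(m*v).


lambda = h / (m * v)
= 6.626e-34 / (3.0861e-27 * 9.2325e+06)
= 6.626e-34 / 2.8492e-20
= 2.3255e-14 m

2.3255e-14


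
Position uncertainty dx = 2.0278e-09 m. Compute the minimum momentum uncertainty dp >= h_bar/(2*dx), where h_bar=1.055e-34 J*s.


dp = h_bar / (2 * dx)
= 1.055e-34 / (2 * 2.0278e-09)
= 1.055e-34 / 4.0556e-09
= 2.6013e-26 kg*m/s

2.6013e-26


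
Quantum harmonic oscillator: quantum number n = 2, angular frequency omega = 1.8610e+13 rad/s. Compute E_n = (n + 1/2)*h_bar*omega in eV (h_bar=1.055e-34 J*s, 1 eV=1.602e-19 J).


E = (n + 1/2) * h_bar * omega
= (2 + 0.5) * 1.055e-34 * 1.8610e+13
= 2.5 * 1.9634e-21
= 4.9084e-21 J
= 0.0306 eV

0.0306


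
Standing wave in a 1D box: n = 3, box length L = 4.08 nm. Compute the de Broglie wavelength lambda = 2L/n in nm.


lambda = 2L / n
= 2 * 4.08 / 3
= 8.16 / 3
= 2.72 nm

2.72


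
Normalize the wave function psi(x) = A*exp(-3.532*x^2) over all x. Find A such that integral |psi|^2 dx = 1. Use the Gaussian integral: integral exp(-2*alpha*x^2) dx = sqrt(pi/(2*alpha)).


integral |psi|^2 dx = A^2 * sqrt(pi/(2*alpha)) = 1
A^2 = sqrt(2*alpha/pi)
= sqrt(2 * 3.532 / pi)
= 1.499514
A = sqrt(1.499514)
= 1.2245

1.2245


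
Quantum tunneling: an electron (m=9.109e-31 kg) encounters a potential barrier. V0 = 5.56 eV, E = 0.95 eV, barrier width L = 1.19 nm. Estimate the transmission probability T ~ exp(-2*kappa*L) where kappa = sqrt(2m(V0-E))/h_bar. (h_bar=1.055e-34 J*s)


V0 - E = 4.61 eV = 7.3852e-19 J
kappa = sqrt(2 * m * (V0-E)) / h_bar
= sqrt(2 * 9.109e-31 * 7.3852e-19) / 1.055e-34
= 1.0995e+10 /m
2*kappa*L = 2 * 1.0995e+10 * 1.19e-9
= 26.1672
T = exp(-26.1672) = 4.322624e-12

4.322624e-12


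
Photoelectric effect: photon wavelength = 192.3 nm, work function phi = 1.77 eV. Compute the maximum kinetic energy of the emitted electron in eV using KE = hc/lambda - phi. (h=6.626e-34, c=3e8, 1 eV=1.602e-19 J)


E_photon = hc / lambda
= (6.626e-34)(3e8) / (192.3e-9)
= 1.0337e-18 J
= 6.4525 eV
KE = E_photon - phi
= 6.4525 - 1.77
= 4.6825 eV

4.6825


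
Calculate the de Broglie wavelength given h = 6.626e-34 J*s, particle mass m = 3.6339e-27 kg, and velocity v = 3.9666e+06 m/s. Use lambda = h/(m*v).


lambda = h / (m * v)
= 6.626e-34 / (3.6339e-27 * 3.9666e+06)
= 6.626e-34 / 1.4414e-20
= 4.5968e-14 m

4.5968e-14


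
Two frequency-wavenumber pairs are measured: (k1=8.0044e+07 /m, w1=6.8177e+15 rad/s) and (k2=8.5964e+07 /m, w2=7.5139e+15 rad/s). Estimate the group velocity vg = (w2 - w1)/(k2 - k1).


vg = (w2 - w1) / (k2 - k1)
= (7.5139e+15 - 6.8177e+15) / (8.5964e+07 - 8.0044e+07)
= 6.9620e+14 / 5.9200e+06
= 1.1760e+08 m/s

1.1760e+08


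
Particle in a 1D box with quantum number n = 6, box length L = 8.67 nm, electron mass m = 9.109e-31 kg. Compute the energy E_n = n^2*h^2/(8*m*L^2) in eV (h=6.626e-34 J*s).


E = n^2 * h^2 / (8 * m * L^2)
= 6^2 * (6.626e-34)^2 / (8 * 9.109e-31 * (8.67e-9)^2)
= 36 * 4.3904e-67 / (8 * 9.109e-31 * 7.5169e-17)
= 2.8854e-20 J
= 0.1801 eV

0.1801


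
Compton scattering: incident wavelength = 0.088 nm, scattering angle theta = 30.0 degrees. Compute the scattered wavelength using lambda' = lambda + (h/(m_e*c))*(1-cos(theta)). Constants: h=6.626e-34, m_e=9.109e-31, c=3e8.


Compton wavelength: h/(m_e*c) = 2.4247e-12 m
d_lambda = 2.4247e-12 * (1 - cos(30.0 deg))
= 2.4247e-12 * 0.133975
= 3.2485e-13 m = 0.000325 nm
lambda' = 0.088 + 0.000325
= 0.088325 nm

0.088325


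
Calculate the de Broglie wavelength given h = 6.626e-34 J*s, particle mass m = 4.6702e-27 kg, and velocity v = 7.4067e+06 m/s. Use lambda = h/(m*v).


lambda = h / (m * v)
= 6.626e-34 / (4.6702e-27 * 7.4067e+06)
= 6.626e-34 / 3.4591e-20
= 1.9155e-14 m

1.9155e-14


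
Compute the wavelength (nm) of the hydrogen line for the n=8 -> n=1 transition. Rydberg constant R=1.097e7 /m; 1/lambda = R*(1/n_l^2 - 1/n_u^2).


1/lambda = R * (1/n_l^2 - 1/n_u^2)
= 1.097e7 * (1/1^2 - 1/8^2)
= 1.097e7 * (1.0 - 0.015625)
= 1.097e7 * 0.984375
= 1.0799e+07 /m
lambda = 1 / 1.0799e+07 = 92.6047 nm

92.6047


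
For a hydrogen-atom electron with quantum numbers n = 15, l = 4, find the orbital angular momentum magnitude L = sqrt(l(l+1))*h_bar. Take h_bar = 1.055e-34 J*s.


L = sqrt(l*(l+1)) * h_bar
= sqrt(4 * 5) * 1.055e-34
= sqrt(20) * 1.055e-34
= 4.4721 * 1.055e-34
= 4.7181e-34 J*s

4.7181e-34


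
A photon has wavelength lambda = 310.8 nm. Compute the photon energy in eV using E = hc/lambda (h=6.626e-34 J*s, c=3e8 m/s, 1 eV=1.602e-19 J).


E = hc / lambda
= (6.626e-34)(3e8) / (310.8e-9)
= 1.9878e-25 / 3.1080e-07
= 6.3958e-19 J
Converting to eV: 6.3958e-19 / 1.602e-19
= 3.9924 eV

3.9924


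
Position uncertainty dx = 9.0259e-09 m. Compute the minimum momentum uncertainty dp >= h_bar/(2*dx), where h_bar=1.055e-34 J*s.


dp = h_bar / (2 * dx)
= 1.055e-34 / (2 * 9.0259e-09)
= 1.055e-34 / 1.8052e-08
= 5.8443e-27 kg*m/s

5.8443e-27


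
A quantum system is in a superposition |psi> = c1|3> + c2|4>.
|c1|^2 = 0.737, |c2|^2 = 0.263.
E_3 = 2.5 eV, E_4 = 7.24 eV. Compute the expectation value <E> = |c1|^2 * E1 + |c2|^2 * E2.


<E> = |c1|^2 * E1 + |c2|^2 * E2
= 0.737 * 2.5 + 0.263 * 7.24
= 1.8425 + 1.9041
= 3.7466 eV

3.7466


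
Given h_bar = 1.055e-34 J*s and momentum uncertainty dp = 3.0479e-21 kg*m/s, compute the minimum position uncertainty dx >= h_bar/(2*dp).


dx = h_bar / (2 * dp)
= 1.055e-34 / (2 * 3.0479e-21)
= 1.055e-34 / 6.0958e-21
= 1.7307e-14 m

1.7307e-14


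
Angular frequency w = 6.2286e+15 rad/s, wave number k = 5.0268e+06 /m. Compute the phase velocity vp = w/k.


vp = w / k
= 6.2286e+15 / 5.0268e+06
= 1.2391e+09 m/s

1.2391e+09


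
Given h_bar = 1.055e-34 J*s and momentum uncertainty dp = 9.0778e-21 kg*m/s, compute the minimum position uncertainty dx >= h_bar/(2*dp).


dx = h_bar / (2 * dp)
= 1.055e-34 / (2 * 9.0778e-21)
= 1.055e-34 / 1.8156e-20
= 5.8109e-15 m

5.8109e-15


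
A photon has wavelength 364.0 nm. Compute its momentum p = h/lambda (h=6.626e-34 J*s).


p = h / lambda
= 6.626e-34 / (364.0e-9)
= 6.626e-34 / 3.6400e-07
= 1.8203e-27 kg*m/s

1.8203e-27


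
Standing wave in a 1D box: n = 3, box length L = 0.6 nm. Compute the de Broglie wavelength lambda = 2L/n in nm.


lambda = 2L / n
= 2 * 0.6 / 3
= 1.2 / 3
= 0.4 nm

0.4


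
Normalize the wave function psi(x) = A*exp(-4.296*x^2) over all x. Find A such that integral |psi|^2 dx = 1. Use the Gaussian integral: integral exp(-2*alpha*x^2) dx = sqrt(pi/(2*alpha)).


integral |psi|^2 dx = A^2 * sqrt(pi/(2*alpha)) = 1
A^2 = sqrt(2*alpha/pi)
= sqrt(2 * 4.296 / pi)
= 1.653759
A = sqrt(1.653759)
= 1.286

1.286


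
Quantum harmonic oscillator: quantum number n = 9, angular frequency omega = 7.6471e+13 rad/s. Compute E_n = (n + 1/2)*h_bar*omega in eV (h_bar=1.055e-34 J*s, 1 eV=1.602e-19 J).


E = (n + 1/2) * h_bar * omega
= (9 + 0.5) * 1.055e-34 * 7.6471e+13
= 9.5 * 8.0677e-21
= 7.6643e-20 J
= 0.4784 eV

0.4784


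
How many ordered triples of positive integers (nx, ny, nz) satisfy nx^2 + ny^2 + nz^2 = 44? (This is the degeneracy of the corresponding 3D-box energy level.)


Enumerate all (nx, ny, nz) with nx^2 + ny^2 + nz^2 = 44:
(2,2,6)
(2,6,2)
(6,2,2)
Total degeneracy = 3

3


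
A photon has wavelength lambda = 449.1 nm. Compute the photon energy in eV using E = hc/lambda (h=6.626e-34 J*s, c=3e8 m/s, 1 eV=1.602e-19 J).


E = hc / lambda
= (6.626e-34)(3e8) / (449.1e-9)
= 1.9878e-25 / 4.4910e-07
= 4.4262e-19 J
Converting to eV: 4.4262e-19 / 1.602e-19
= 2.7629 eV

2.7629


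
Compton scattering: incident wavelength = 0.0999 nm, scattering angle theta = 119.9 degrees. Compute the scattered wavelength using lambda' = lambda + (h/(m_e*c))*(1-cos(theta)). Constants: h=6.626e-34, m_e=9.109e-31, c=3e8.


Compton wavelength: h/(m_e*c) = 2.4247e-12 m
d_lambda = 2.4247e-12 * (1 - cos(119.9 deg))
= 2.4247e-12 * 1.498488
= 3.6334e-12 m = 0.003633 nm
lambda' = 0.0999 + 0.003633
= 0.103533 nm

0.103533


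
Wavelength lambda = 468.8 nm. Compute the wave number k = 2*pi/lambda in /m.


k = 2 * pi / lambda
= 6.2832 / (468.8e-9)
= 6.2832 / 4.6880e-07
= 1.3403e+07 /m

1.3403e+07


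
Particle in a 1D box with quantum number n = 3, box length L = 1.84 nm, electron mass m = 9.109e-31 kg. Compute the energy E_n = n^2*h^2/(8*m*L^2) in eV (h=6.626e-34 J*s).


E = n^2 * h^2 / (8 * m * L^2)
= 3^2 * (6.626e-34)^2 / (8 * 9.109e-31 * (1.84e-9)^2)
= 9 * 4.3904e-67 / (8 * 9.109e-31 * 3.3856e-18)
= 1.6016e-19 J
= 0.9997 eV

0.9997


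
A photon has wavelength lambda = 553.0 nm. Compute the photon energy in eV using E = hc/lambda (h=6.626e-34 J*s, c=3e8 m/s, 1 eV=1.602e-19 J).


E = hc / lambda
= (6.626e-34)(3e8) / (553.0e-9)
= 1.9878e-25 / 5.5300e-07
= 3.5946e-19 J
Converting to eV: 3.5946e-19 / 1.602e-19
= 2.2438 eV

2.2438


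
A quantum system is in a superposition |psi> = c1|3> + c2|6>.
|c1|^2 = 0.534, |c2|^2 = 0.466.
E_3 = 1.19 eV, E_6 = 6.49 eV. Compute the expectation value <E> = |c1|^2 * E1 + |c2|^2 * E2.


<E> = |c1|^2 * E1 + |c2|^2 * E2
= 0.534 * 1.19 + 0.466 * 6.49
= 0.6355 + 3.0243
= 3.6598 eV

3.6598


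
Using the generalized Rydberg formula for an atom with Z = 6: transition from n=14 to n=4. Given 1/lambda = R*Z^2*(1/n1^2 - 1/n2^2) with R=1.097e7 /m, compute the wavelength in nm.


1/lambda = R * Z^2 * (1/n1^2 - 1/n2^2)
= 1.097e7 * 6^2 * (1/4^2 - 1/14^2)
= 1.097e7 * 36 * (0.0625 - 0.005102)
= 2.2668e+07 /m
lambda = 1 / 2.2668e+07
= 44.1158 nm

44.1158


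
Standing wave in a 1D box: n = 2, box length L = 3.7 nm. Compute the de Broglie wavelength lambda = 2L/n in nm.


lambda = 2L / n
= 2 * 3.7 / 2
= 7.4 / 2
= 3.7 nm

3.7
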